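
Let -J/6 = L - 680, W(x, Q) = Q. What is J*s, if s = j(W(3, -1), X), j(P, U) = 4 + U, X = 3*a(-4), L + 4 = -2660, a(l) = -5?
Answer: -220704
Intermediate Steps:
L = -2664 (L = -4 - 2660 = -2664)
X = -15 (X = 3*(-5) = -15)
J = 20064 (J = -6*(-2664 - 680) = -6*(-3344) = 20064)
s = -11 (s = 4 - 15 = -11)
J*s = 20064*(-11) = -220704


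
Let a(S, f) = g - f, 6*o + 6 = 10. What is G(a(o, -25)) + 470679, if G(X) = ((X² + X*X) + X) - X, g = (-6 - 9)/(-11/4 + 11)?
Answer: 57082209/121 ≈ 4.7175e+5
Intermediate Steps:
o = ⅔ (o = -1 + (⅙)*10 = -1 + 5/3 = ⅔ ≈ 0.66667)
g = -20/11 (g = -15/(-11*¼ + 11) = -15/(-11/4 + 11) = -15/33/4 = -15*4/33 = -20/11 ≈ -1.8182)
a(S, f) = -20/11 - f
G(X) = 2*X² (G(X) = ((X² + X²) + X) - X = (2*X² + X) - X = (X + 2*X²) - X = 2*X²)
G(a(o, -25)) + 470679 = 2*(-20/11 - 1*(-25))² + 470679 = 2*(-20/11 + 25)² + 470679 = 2*(255/11)² + 470679 = 2*(65025/121) + 470679 = 130050/121 + 470679 = 57082209/121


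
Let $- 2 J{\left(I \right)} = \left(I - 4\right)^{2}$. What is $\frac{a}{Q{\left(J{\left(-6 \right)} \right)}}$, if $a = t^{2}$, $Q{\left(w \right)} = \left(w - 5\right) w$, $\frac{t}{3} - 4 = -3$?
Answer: $\frac{9}{2750} \approx 0.0032727$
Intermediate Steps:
$J{\left(I \right)} = - \frac{\left(-4 + I\right)^{2}}{2}$ ($J{\left(I \right)} = - \frac{\left(I - 4\right)^{2}}{2} = - \frac{\left(-4 + I\right)^{2}}{2}$)
$t = 3$ ($t = 12 + 3 \left(-3\right) = 12 - 9 = 3$)
$Q{\left(w \right)} = w \left(-5 + w\right)$ ($Q{\left(w \right)} = \left(-5 + w\right) w = w \left(-5 + w\right)$)
$a = 9$ ($a = 3^{2} = 9$)
$\frac{a}{Q{\left(J{\left(-6 \right)} \right)}} = \frac{9}{- \frac{\left(-4 - 6\right)^{2}}{2} \left(-5 - \frac{\left(-4 - 6\right)^{2}}{2}\right)} = \frac{9}{- \frac{\left(-10\right)^{2}}{2} \left(-5 - \frac{\left(-10\right)^{2}}{2}\right)} = \frac{9}{\left(- \frac{1}{2}\right) 100 \left(-5 - 50\right)} = \frac{9}{\left(-50\right) \left(-5 - 50\right)} = \frac{9}{\left(-50\right) \left(-55\right)} = \frac{9}{2750}$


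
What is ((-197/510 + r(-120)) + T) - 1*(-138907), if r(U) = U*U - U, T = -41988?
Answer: 56833693/510 ≈ 1.1144e+5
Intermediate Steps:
r(U) = U² - U
((-197/510 + r(-120)) + T) - 1*(-138907) = ((-197/510 - 120*(-1 - 120)) - 41988) - 1*(-138907) = (((1/510)*(-197) - 120*(-121)) - 41988) + 138907 = ((-197/510 + 14520) - 41988) + 138907 = (7405003/510 - 41988) + 138907 = -14008877/510 + 138907 = 56833693/510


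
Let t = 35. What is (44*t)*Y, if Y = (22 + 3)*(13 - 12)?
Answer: 38500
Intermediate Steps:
Y = 25 (Y = 25*1 = 25)
(44*t)*Y = (44*35)*25 = 1540*25 = 38500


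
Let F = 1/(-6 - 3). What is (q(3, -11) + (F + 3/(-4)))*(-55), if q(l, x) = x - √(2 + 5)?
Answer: 23485/36 + 55*√7 ≈ 797.88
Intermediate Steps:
F = -⅑ (F = 1/(-9) = -⅑ ≈ -0.11111)
q(l, x) = x - √7
(q(3, -11) + (F + 3/(-4)))*(-55) = ((-11 - √7) + (-⅑ + 3/(-4)))*(-55) = ((-11 - √7) + (-⅑ + 3*(-¼)))*(-55) = ((-11 - √7) + (-⅑ - ¾))*(-55) = ((-11 - √7) - 31/36)*(-55) = (-427/36 - √7)*(-55) = 23485/36 + 55*√7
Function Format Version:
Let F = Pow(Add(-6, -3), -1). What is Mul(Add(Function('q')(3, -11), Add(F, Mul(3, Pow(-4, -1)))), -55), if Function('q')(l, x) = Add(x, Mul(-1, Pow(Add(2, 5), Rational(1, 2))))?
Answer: Add(Rational(23485, 36), Mul(55, Pow(7, Rational(1, 2)))) ≈ 797.88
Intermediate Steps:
F = Rational(-1, 9) (F = Pow(-9, -1) = Rational(-1, 9) ≈ -0.11111)
Function('q')(l, x) = Add(x, Mul(-1, Pow(7, Rational(1, 2))))
Mul(Add(Function('q')(3, -11), Add(F, Mul(3, Pow(-4, -1)))), -55) = Mul(Add(Add(-11, Mul(-1, Pow(7, Rational(1, 2)))), Add(Rational(-1, 9), Mul(3, Pow(-4, -1)))), -55) = Mul(Add(Add(-11, Mul(-1, Pow(7, Rational(1, 2)))), Add(Rational(-1, 9), Mul(3, Rational(-1, 4)))), -55) = Mul(Add(Add(-11, Mul(-1, Pow(7, Rational(1, 2)))), Add(Rational(-1, 9), Rational(-3, 4))), -55) = Mul(Add(Add(-11, Mul(-1, Pow(7, Rational(1, 2)))), Rational(-31, 36)), -55) = Mul(Add(Rational(-427, 36), Mul(-1, Pow(7, Rational(1, 2)))), -55) = Add(Rational(23485, 36), Mul(55, Pow(7, Rational(1, 2))))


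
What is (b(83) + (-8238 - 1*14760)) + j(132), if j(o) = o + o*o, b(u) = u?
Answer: -5359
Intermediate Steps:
j(o) = o + o²
(b(83) + (-8238 - 1*14760)) + j(132) = (83 + (-8238 - 1*14760)) + 132*(1 + 132) = (83 + (-8238 - 14760)) + 132*133 = (83 - 22998) + 17556 = -22915 + 17556 = -5359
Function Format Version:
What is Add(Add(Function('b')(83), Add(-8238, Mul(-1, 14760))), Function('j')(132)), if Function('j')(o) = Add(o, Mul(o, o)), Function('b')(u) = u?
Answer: -5359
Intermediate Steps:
Function('j')(o) = Add(o, Pow(o, 2))
Add(Add(Function('b')(83), Add(-8238, Mul(-1, 14760))), Function('j')(132)) = Add(Add(83, Add(-8238, Mul(-1, 14760))), Mul(132, Add(1, 132))) = Add(Add(83, Add(-8238, -14760)), Mul(132, 133)) = Add(Add(83, -22998), 17556) = Add(-22915, 17556) = -5359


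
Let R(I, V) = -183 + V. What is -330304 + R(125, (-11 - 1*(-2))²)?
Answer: -330406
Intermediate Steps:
-330304 + R(125, (-11 - 1*(-2))²) = -330304 + (-183 + (-11 - 1*(-2))²) = -330304 + (-183 + (-11 + 2)²) = -330304 + (-183 + (-9)²) = -330304 + (-183 + 81) = -330304 - 102 = -330406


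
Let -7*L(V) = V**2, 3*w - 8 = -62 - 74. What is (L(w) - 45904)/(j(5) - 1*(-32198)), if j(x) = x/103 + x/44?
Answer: -13180578752/9193090473 ≈ -1.4337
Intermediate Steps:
w = -128/3 (w = 8/3 + (-62 - 74)/3 = 8/3 + (1/3)*(-136) = 8/3 - 136/3 = -128/3 ≈ -42.667)
L(V) = -V**2/7
j(x) = 147*x/4532 (j(x) = x*(1/103) + x*(1/44) = x/103 + x/44 = 147*x/4532)
(L(w) - 45904)/(j(5) - 1*(-32198)) = (-(-128/3)**2/7 - 45904)/((147/4532)*5 - 1*(-32198)) = (-1/7*16384/9 - 45904)/(735/4532 + 32198) = (-16384/63 - 45904)/(145922071/4532) = -2908336/63*4532/145922071 = -13180578752/9193090473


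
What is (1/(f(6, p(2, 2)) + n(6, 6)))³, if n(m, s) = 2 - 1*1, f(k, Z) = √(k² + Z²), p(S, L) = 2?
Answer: -121/59319 + 86*√10/59319 ≈ 0.0025448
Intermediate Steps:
f(k, Z) = √(Z² + k²)
n(m, s) = 1 (n(m, s) = 2 - 1 = 1)
(1/(f(6, p(2, 2)) + n(6, 6)))³ = (1/(√(2² + 6²) + 1))³ = (1/(√(4 + 36) + 1))³ = (1/(√40 + 1))³ = (1/(2*√10 + 1))³ = (1/(1 + 2*√10))³ = (1 + 2*√10)⁻³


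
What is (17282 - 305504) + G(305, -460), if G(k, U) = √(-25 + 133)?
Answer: -288222 + 6*√3 ≈ -2.8821e+5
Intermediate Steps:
G(k, U) = 6*√3 (G(k, U) = √108 = 6*√3)
(17282 - 305504) + G(305, -460) = (17282 - 305504) + 6*√3 = -288222 + 6*√3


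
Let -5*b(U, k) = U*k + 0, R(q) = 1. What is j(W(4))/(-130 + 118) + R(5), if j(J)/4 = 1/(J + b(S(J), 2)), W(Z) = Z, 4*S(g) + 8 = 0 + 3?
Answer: 25/27 ≈ 0.92593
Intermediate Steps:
S(g) = -5/4 (S(g) = -2 + (0 + 3)/4 = -2 + (¼)*3 = -2 + ¾ = -5/4)
b(U, k) = -U*k/5 (b(U, k) = -(U*k + 0)/5 = -U*k/5)
j(J) = 4/(½ + J) (j(J) = 4/(J - ⅕*(-5/4)*2) = 4/(J + ½) = 4/(½ + J))
j(W(4))/(-130 + 118) + R(5) = (8/(1 + 2*4))/(-130 + 118) + 1 = (8/(1 + 8))/(-12) + 1 = (8/9)*(-1/12) + 1 = -2/27 + 1 = 25/27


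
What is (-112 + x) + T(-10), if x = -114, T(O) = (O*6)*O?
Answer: 374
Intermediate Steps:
T(O) = 6*O² (T(O) = (6*O)*O = 6*O²)
(-112 + x) + T(-10) = (-112 - 114) + 6*(-10)² = -226 + 6*100 = -226 + 600 = 374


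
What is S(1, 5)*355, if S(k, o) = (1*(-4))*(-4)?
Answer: 5680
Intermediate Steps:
S(k, o) = 16 (S(k, o) = -4*(-4) = 16)
S(1, 5)*355 = 16*355 = 5680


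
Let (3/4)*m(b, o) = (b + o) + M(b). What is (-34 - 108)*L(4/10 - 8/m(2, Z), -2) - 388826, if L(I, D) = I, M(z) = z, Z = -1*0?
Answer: -1943349/5 ≈ -3.8867e+5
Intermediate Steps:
Z = 0
m(b, o) = 4*o/3 + 8*b/3 (m(b, o) = 4*((b + o) + b)/3 = 4*(o + 2*b)/3 = 4*o/3 + 8*b/3)
(-34 - 108)*L(4/10 - 8/m(2, Z), -2) - 388826 = (-34 - 108)*(4/10 - 8/((4/3)*0 + (8/3)*2)) - 388826 = -142*(4*(1/10) - 8/(0 + 16/3)) - 388826 = -142*(2/5 - 8/16/3) - 388826 = -142*(2/5 - 8*3/16) - 388826 = -142*(2/5 - 3/2) - 388826 = -142*(-11/10) - 388826 = 781/5 - 388826 = -1943349/5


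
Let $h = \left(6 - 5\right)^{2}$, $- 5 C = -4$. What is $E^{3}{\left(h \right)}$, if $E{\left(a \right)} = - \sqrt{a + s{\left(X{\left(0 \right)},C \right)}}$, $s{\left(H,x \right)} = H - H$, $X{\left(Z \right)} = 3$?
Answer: $-1$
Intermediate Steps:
$C = \frac{4}{5}$ ($C = \left(- \frac{1}{5}\right) \left(-4\right) = \frac{4}{5} \approx 0.8$)
$s{\left(H,x \right)} = 0$
$h = 1$ ($h = 1^{2} = 1$)
$E{\left(a \right)} = - \sqrt{a}$ ($E{\left(a \right)} = - \sqrt{a + 0} = - \sqrt{a}$)
$E^{3}{\left(h \right)} = \left(- \sqrt{1}\right)^{3} = \left(\left(-1\right) 1\right)^{3} = \left(-1\right)^{3} = -1$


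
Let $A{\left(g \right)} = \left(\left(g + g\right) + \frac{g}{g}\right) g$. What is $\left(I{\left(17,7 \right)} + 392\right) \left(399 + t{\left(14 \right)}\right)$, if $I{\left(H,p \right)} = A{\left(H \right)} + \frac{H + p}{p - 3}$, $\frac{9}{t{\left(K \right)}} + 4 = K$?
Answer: $\frac{3971007}{10} \approx 3.971 \cdot 10^{5}$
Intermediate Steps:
$t{\left(K \right)} = \frac{9}{-4 + K}$
$A{\left(g \right)} = g \left(1 + 2 g\right)$ ($A{\left(g \right)} = \left(2 g + 1\right) g = \left(1 + 2 g\right) g = g \left(1 + 2 g\right)$)
$I{\left(H,p \right)} = H \left(1 + 2 H\right) + \frac{H + p}{-3 + p}$ ($I{\left(H,p \right)} = H \left(1 + 2 H\right) + \frac{H + p}{p - 3} = H \left(1 + 2 H\right) + \frac{H + p}{-3 + p}$)
$\left(I{\left(17,7 \right)} + 392\right) \left(399 + t{\left(14 \right)}\right) = \left(\frac{17 + 7 - 51 \left(1 + 2 \cdot 17\right) + 17 \cdot 7 \left(1 + 2 \cdot 17\right)}{-3 + 7} + 392\right) \left(399 + \frac{9}{-4 + 14}\right) = \left(\frac{17 + 7 - 51 \left(1 + 34\right) + 17 \cdot 7 \left(1 + 34\right)}{4} + 392\right) \left(399 + \frac{9}{10}\right) = \left(\frac{17 + 7 - 51 \cdot 35 + 17 \cdot 7 \cdot 35}{4} + 392\right) \left(399 + 9 \cdot \frac{1}{10}\right) = \left(\frac{17 + 7 - 1785 + 4165}{4} + 392\right) \left(399 + \frac{9}{10}\right) = \left(\frac{1}{4} \cdot 2404 + 392\right) \frac{3999}{10} = \left(601 + 392\right) \frac{3999}{10} = 993 \cdot \frac{3999}{10} = \frac{3971007}{10}$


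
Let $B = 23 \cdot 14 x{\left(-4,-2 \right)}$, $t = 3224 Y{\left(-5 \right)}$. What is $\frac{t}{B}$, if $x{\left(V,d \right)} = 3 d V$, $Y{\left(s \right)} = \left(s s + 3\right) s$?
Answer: $- \frac{4030}{69} \approx -58.406$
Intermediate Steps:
$Y{\left(s \right)} = s \left(3 + s^{2}\right)$ ($Y{\left(s \right)} = \left(s^{2} + 3\right) s = \left(3 + s^{2}\right) s = s \left(3 + s^{2}\right)$)
$x{\left(V,d \right)} = 3 V d$
$t = -451360$ ($t = 3224 \left(- 5 \left(3 + \left(-5\right)^{2}\right)\right) = 3224 \left(- 5 \left(3 + 25\right)\right) = 3224 \left(\left(-5\right) 28\right) = 3224 \left(-140\right) = -451360$)
$B = 7728$ ($B = 23 \cdot 14 \cdot 3 \left(-4\right) \left(-2\right) = 322 \cdot 24 = 7728$)
$\frac{t}{B} = - \frac{451360}{7728} = \left(-451360\right) \frac{1}{7728} = - \frac{4030}{69}$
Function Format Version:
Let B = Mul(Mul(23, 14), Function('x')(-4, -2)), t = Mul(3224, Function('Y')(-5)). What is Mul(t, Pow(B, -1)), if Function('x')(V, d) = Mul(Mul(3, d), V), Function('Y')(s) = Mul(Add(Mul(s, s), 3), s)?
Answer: Rational(-4030, 69) ≈ -58.406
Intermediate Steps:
Function('Y')(s) = Mul(s, Add(3, Pow(s, 2))) (Function('Y')(s) = Mul(Add(Pow(s, 2), 3), s) = Mul(Add(3, Pow(s, 2)), s) = Mul(s, Add(3, Pow(s, 2))))
Function('x')(V, d) = Mul(3, V, d)
t = -451360 (t = Mul(3224, Mul(-5, Add(3, Pow(-5, 2)))) = Mul(3224, Mul(-5, Add(3, 25))) = Mul(3224, Mul(-5, 28)) = Mul(3224, -140) = -451360)
B = 7728 (B = Mul(Mul(23, 14), Mul(3, -4, -2)) = Mul(322, 24) = 7728)
Mul(t, Pow(B, -1)) = Mul(-451360, Pow(7728, -1)) = Mul(-451360, Rational(1, 7728)) = Rational(-4030, 69)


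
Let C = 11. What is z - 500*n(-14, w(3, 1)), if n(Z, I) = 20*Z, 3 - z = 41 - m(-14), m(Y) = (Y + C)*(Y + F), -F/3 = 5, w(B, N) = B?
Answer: 140049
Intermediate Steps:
F = -15 (F = -3*5 = -15)
m(Y) = (-15 + Y)*(11 + Y) (m(Y) = (Y + 11)*(Y - 15) = (11 + Y)*(-15 + Y) = (-15 + Y)*(11 + Y))
z = 49 (z = 3 - (41 - (-165 + (-14)**2 - 4*(-14))) = 3 - (41 - (-165 + 196 + 56)) = 3 - (41 - 1*87) = 3 - (41 - 87) = 3 - 1*(-46) = 3 + 46 = 49)
z - 500*n(-14, w(3, 1)) = 49 - 10000*(-14) = 49 - 500*(-280) = 49 + 140000 = 140049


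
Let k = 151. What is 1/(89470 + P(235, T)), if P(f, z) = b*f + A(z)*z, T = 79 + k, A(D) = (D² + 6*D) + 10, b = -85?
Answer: 1/12556195 ≈ 7.9642e-8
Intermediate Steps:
A(D) = 10 + D² + 6*D
T = 230 (T = 79 + 151 = 230)
P(f, z) = -85*f + z*(10 + z² + 6*z) (P(f, z) = -85*f + (10 + z² + 6*z)*z = -85*f + z*(10 + z² + 6*z))
1/(89470 + P(235, T)) = 1/(89470 + (-85*235 + 230*(10 + 230² + 6*230))) = 1/(89470 + (-19975 + 230*(10 + 52900 + 1380))) = 1/(89470 + (-19975 + 230*54290)) = 1/(89470 + (-19975 + 12486700)) = 1/(89470 + 12466725) = 1/12556195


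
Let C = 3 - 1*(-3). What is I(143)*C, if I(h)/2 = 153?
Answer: 1836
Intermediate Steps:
I(h) = 306 (I(h) = 2*153 = 306)
C = 6 (C = 3 + 3 = 6)
I(143)*C = 306*6 = 1836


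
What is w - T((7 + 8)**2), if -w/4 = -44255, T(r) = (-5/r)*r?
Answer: 177025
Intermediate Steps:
T(r) = -5
w = 177020 (w = -4*(-44255) = 177020)
w - T((7 + 8)**2) = 177020 - 1*(-5) = 177020 + 5 = 177025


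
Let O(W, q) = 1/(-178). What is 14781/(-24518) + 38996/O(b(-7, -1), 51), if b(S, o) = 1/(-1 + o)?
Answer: -13091270305/1886 ≈ -6.9413e+6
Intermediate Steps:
O(W, q) = -1/178
14781/(-24518) + 38996/O(b(-7, -1), 51) = 14781/(-24518) + 38996/(-1/178) = 14781*(-1/24518) + 38996*(-178) = -1137/1886 - 6941288 = -13091270305/1886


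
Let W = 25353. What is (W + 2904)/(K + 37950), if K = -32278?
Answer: 28257/5672 ≈ 4.9818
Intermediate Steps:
(W + 2904)/(K + 37950) = (25353 + 2904)/(-32278 + 37950) = 28257/5672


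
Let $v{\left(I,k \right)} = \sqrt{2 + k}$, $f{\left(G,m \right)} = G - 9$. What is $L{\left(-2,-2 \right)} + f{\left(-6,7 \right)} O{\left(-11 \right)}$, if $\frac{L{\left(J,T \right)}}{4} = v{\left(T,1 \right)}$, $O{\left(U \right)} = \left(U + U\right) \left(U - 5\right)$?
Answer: $-5280 + 4 \sqrt{3} \approx -5273.1$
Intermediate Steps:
$f{\left(G,m \right)} = -9 + G$
$O{\left(U \right)} = 2 U \left(-5 + U\right)$
$L{\left(J,T \right)} = 4 \sqrt{3}$ ($L{\left(J,T \right)} = 4 \sqrt{2 + 1} = 4 \sqrt{3}$)
$L{\left(-2,-2 \right)} + f{\left(-6,7 \right)} O{\left(-11 \right)} = 4 \sqrt{3} + \left(-9 - 6\right) 2 \left(-11\right) \left(-5 - 11\right) = 4 \sqrt{3} - 15 \cdot 2 \left(-11\right) \left(-16\right) = 4 \sqrt{3} - 5280 = -5280 + 4 \sqrt{3}$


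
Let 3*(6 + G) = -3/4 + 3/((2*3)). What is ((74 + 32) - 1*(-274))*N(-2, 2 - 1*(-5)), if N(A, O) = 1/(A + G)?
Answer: -4560/97 ≈ -47.010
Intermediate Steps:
G = -73/12 (G = -6 + (-3/4 + 3/((2*3)))/3 = -6 + (-3*1/4 + 3/6)/3 = -6 + (-3/4 + 3*(1/6))/3 = -6 + (-3/4 + 1/2)/3 = -6 + (1/3)*(-1/4) = -6 - 1/12 = -73/12 ≈ -6.0833)
N(A, O) = 1/(-73/12 + A) (N(A, O) = 1/(A - 73/12) = 1/(-73/12 + A))
((74 + 32) - 1*(-274))*N(-2, 2 - 1*(-5)) = ((74 + 32) - 1*(-274))*(12/(-73 + 12*(-2))) = (106 + 274)*(12/(-73 - 24)) = 380*(12/(-97)) = 380*(12*(-1/97)) = 380*(-12/97) = -4560/97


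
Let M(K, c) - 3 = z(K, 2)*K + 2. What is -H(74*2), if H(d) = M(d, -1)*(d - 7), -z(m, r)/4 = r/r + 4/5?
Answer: 747723/5 ≈ 1.4954e+5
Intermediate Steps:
z(m, r) = -36/5 (z(m, r) = -4*(r/r + 4/5) = -4*(1 + 4*(⅕)) = -4*(1 + ⅘) = -4*9/5 = -36/5)
M(K, c) = 5 - 36*K/5 (M(K, c) = 3 + (-36*K/5 + 2) = 3 + (2 - 36*K/5) = 5 - 36*K/5)
H(d) = (-7 + d)*(5 - 36*d/5) (H(d) = (5 - 36*d/5)*(d - 7) = (5 - 36*d/5)*(-7 + d) = (-7 + d)*(5 - 36*d/5))
-H(74*2) = -(-7 + 74*2)*(25 - 2664*2)/5 = -(-7 + 148)*(25 - 36*148)/5 = -141*(25 - 5328)/5 = -141*(-5303)/5 = -1*(-747723/5) = 747723/5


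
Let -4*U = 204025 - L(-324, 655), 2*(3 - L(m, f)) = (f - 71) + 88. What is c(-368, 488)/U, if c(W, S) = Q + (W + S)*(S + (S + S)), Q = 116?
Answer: -351592/102179 ≈ -3.4409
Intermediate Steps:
L(m, f) = -11/2 - f/2 (L(m, f) = 3 - ((f - 71) + 88)/2 = 3 - ((-71 + f) + 88)/2 = 3 - (17 + f)/2 = 3 + (-17/2 - f/2) = -11/2 - f/2)
U = -102179/2 (U = -(204025 - (-11/2 - ½*655))/4 = -(204025 - (-11/2 - 655/2))/4 = -(204025 - 1*(-333))/4 = -(204025 + 333)/4 = -¼*204358 = -102179/2 ≈ -51090.)
c(W, S) = 116 + 3*S*(S + W) (c(W, S) = 116 + (W + S)*(S + (S + S)) = 116 + (S + W)*(S + 2*S) = 116 + (S + W)*(3*S) = 116 + 3*S*(S + W))
c(-368, 488)/U = (116 + 3*488² + 3*488*(-368))/(-102179/2) = (116 + 3*238144 - 538752)*(-2/102179) = (116 + 714432 - 538752)*(-2/102179) = 175796*(-2/102179) = -351592/102179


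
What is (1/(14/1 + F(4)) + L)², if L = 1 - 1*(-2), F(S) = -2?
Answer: 1369/144 ≈ 9.5069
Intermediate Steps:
L = 3 (L = 1 + 2 = 3)
(1/(14/1 + F(4)) + L)² = (1/(14/1 - 2) + 3)² = (1/(14*1 - 2) + 3)² = (1/(14 - 2) + 3)² = (1/12 + 3)² = (37/12)² = 1369/144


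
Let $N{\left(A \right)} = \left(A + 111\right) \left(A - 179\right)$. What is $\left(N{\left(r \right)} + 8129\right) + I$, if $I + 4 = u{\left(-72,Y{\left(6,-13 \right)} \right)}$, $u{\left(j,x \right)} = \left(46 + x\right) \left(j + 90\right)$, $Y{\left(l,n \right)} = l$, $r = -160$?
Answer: $25672$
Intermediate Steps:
$N{\left(A \right)} = \left(-179 + A\right) \left(111 + A\right)$ ($N{\left(A \right)} = \left(111 + A\right) \left(-179 + A\right) = \left(-179 + A\right) \left(111 + A\right)$)
$u{\left(j,x \right)} = \left(46 + x\right) \left(90 + j\right)$
$I = 932$ ($I = -4 + \left(4140 + 46 \left(-72\right) + 90 \cdot 6 - 432\right) = -4 + \left(4140 - 3312 + 540 - 432\right) = -4 + 936 = 932$)
$\left(N{\left(r \right)} + 8129\right) + I = \left(\left(-19869 + \left(-160\right)^{2} - -10880\right) + 8129\right) + 932 = \left(\left(-19869 + 25600 + 10880\right) + 8129\right) + 932 = \left(16611 + 8129\right) + 932 = 24740 + 932 = 25672$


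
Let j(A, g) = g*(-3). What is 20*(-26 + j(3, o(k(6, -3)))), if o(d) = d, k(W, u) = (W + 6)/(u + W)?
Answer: -760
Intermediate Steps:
k(W, u) = (6 + W)/(W + u)
j(A, g) = -3*g
20*(-26 + j(3, o(k(6, -3)))) = 20*(-26 - 3*(6 + 6)/(6 - 3)) = 20*(-26 - 3*12/3) = 20*(-26 - 12) = 20*(-38) = -760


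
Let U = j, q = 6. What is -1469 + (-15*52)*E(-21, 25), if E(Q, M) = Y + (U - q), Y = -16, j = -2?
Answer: 17251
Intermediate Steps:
U = -2
E(Q, M) = -24 (E(Q, M) = -16 + (-2 - 1*6) = -16 + (-2 - 6) = -16 - 8 = -24)
-1469 + (-15*52)*E(-21, 25) = -1469 - 15*52*(-24) = -1469 - 780*(-24) = -1469 + 18720 = 17251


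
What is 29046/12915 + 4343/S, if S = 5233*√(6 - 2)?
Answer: 120028427/45056130 ≈ 2.6640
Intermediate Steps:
S = 10466 (S = 5233*√4 = 5233*2 = 10466)
29046/12915 + 4343/S = 29046/12915 + 4343/10466 = 29046*(1/12915) + 4343*(1/10466) = 9682/4305 + 4343/10466 = 120028427/45056130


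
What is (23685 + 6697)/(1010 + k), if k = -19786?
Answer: -15191/9388 ≈ -1.6181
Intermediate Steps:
(23685 + 6697)/(1010 + k) = (23685 + 6697)/(1010 - 19786) = 30382/(-18776) = 30382*(-1/18776) = -15191/9388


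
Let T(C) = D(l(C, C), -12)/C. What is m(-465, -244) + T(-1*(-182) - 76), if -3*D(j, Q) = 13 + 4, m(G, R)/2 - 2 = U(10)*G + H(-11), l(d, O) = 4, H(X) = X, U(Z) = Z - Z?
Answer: -5741/318 ≈ -18.053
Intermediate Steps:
U(Z) = 0
m(G, R) = -18 (m(G, R) = 4 + 2*(0*G - 11) = 4 + 2*(0 - 11) = 4 + 2*(-11) = 4 - 22 = -18)
D(j, Q) = -17/3 (D(j, Q) = -(13 + 4)/3 = -1/3*17 = -17/3)
T(C) = -17/(3*C)
m(-465, -244) + T(-1*(-182) - 76) = -18 - 17/(3*(-1*(-182) - 76)) = -18 - 17/(3*(182 - 76)) = -18 - 17/3/106 = -18 - 17/3*1/106 = -18 - 17/318 = -5741/318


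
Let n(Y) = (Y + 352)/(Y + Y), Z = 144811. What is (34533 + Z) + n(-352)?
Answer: 179344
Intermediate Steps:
n(Y) = (352 + Y)/(2*Y) (n(Y) = (352 + Y)/((2*Y)) = (352 + Y)*(1/(2*Y)) = (352 + Y)/(2*Y))
(34533 + Z) + n(-352) = (34533 + 144811) + (½)*(352 - 352)/(-352) = 179344 + (½)*(-1/352)*0 = 179344 + 0 = 179344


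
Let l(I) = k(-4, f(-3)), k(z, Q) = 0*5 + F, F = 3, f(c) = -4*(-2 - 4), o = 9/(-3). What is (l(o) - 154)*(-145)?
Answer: 21895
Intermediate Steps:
o = -3 (o = 9*(-⅓) = -3)
f(c) = 24 (f(c) = -4*(-6) = 24)
k(z, Q) = 3 (k(z, Q) = 0*5 + 3 = 0 + 3 = 3)
l(I) = 3
(l(o) - 154)*(-145) = (3 - 154)*(-145) = -151*(-145) = 21895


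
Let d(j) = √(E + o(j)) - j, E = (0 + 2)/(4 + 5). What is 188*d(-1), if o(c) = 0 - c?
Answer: 188 + 188*√11/3 ≈ 395.84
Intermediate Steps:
o(c) = -c
E = 2/9 ≈ 0.22222
d(j) = √(2/9 - j) - j
188*d(-1) = 188*(-1*(-1) + √(2 - 9*(-1))/3) = 188*(1 + √(2 + 9)/3) = 188*(1 + √11/3) = 188 + 188*√11/3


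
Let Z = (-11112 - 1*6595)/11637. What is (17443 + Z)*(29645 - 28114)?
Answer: 310741687004/11637 ≈ 2.6703e+7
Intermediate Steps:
Z = -17707/11637 (Z = (-11112 - 6595)*(1/11637) = -17707*1/11637 = -17707/11637 ≈ -1.5216)
(17443 + Z)*(29645 - 28114) = (17443 - 17707/11637)*(29645 - 28114) = (202966484/11637)*1531 = 310741687004/11637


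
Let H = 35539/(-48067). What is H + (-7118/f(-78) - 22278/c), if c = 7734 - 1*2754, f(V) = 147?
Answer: -314548562707/5864654670 ≈ -53.635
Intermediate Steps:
H = -35539/48067 (H = 35539*(-1/48067) = -35539/48067 ≈ -0.73936)
c = 4980 (c = 7734 - 2754 = 4980)
H + (-7118/f(-78) - 22278/c) = -35539/48067 + (-7118/147 - 22278/4980) = -35539/48067 + (-7118*1/147 - 22278*1/4980) = -35539/48067 + (-7118/147 - 3713/830) = -35539/48067 - 6453751/122010 = -314548562707/5864654670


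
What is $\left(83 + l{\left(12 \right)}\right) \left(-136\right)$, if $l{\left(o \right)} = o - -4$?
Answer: $-13464$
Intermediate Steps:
$l{\left(o \right)} = 4 + o$ ($l{\left(o \right)} = o + 4 = 4 + o$)
$\left(83 + l{\left(12 \right)}\right) \left(-136\right) = \left(83 + \left(4 + 12\right)\right) \left(-136\right) = \left(83 + 16\right) \left(-136\right) = 99 \left(-136\right) = -13464$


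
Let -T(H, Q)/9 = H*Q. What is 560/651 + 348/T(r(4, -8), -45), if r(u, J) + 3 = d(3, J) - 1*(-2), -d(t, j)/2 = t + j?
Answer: 35996/37665 ≈ 0.95569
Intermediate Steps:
d(t, j) = -2*j - 2*t (d(t, j) = -2*(t + j) = -2*(j + t) = -2*j - 2*t)
r(u, J) = -7 - 2*J (r(u, J) = -3 + ((-2*J - 2*3) - 1*(-2)) = -3 + ((-2*J - 6) + 2) = -3 + ((-6 - 2*J) + 2) = -3 + (-4 - 2*J) = -7 - 2*J)
T(H, Q) = -9*H*Q
560/651 + 348/T(r(4, -8), -45) = 560/651 + 348/((-9*(-7 - 2*(-8))*(-45))) = 560*(1/651) + 348/((-9*(-7 + 16)*(-45))) = 80/93 + 348/((-9*9*(-45))) = 80/93 + 348/3645 = 80/93 + 348*(1/3645) = 80/93 + 116/1215 = 35996/37665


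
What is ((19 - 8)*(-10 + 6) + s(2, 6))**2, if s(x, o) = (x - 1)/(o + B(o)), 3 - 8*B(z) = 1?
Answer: 1201216/625 ≈ 1921.9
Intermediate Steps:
B(z) = 1/4 (B(z) = 3/8 - 1/8*1 = 3/8 - 1/8 = 1/4)
s(x, o) = (-1 + x)/(1/4 + o) (s(x, o) = (x - 1)/(o + 1/4) = (-1 + x)/(1/4 + o))
((19 - 8)*(-10 + 6) + s(2, 6))**2 = ((19 - 8)*(-10 + 6) + 4*(-1 + 2)/(1 + 4*6))**2 = (11*(-4) + 4*1/(1 + 24))**2 = (-44 + 4*1/25)**2 = (-44 + 4*(1/25)*1)**2 = (-44 + 4/25)**2 = (-1096/25)**2 = 1201216/625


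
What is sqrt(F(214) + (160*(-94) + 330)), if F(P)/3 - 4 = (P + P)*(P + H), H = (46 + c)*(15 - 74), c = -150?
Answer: 143*sqrt(398) ≈ 2852.8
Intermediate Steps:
H = 6136 (H = (46 - 150)*(15 - 74) = -104*(-59) = 6136)
F(P) = 12 + 6*P*(6136 + P) (F(P) = 12 + 3*((P + P)*(P + 6136)) = 12 + 3*((2*P)*(6136 + P)) = 12 + 3*(2*P*(6136 + P)) = 12 + 6*P*(6136 + P))
sqrt(F(214) + (160*(-94) + 330)) = sqrt((12 + 6*214**2 + 36816*214) + (160*(-94) + 330)) = sqrt((12 + 6*45796 + 7878624) + (-15040 + 330)) = sqrt((12 + 274776 + 7878624) - 14710) = sqrt(8153412 - 14710) = sqrt(8138702) = 143*sqrt(398)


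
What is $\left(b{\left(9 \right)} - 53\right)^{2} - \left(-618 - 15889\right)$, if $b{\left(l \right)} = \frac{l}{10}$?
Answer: $\frac{1922141}{100} \approx 19221.0$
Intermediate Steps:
$b{\left(l \right)} = \frac{l}{10}$ ($b{\left(l \right)} = l \frac{1}{10} = \frac{l}{10}$)
$\left(b{\left(9 \right)} - 53\right)^{2} - \left(-618 - 15889\right) = \left(\frac{1}{10} \cdot 9 - 53\right)^{2} - \left(-618 - 15889\right) = \left(\frac{9}{10} - 53\right)^{2} - -16507 = \left(- \frac{521}{10}\right)^{2} + 16507 = \frac{271441}{100} + 16507 = \frac{1922141}{100}$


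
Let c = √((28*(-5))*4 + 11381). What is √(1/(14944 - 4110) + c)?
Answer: √(10834 + 117375556*√10821)/10834 ≈ 10.199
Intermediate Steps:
c = √10821 (c = √(-140*4 + 11381) = √(-560 + 11381) = √10821 ≈ 104.02)
√(1/(14944 - 4110) + c) = √(1/(14944 - 4110) + √10821) = √(1/10834 + √10821)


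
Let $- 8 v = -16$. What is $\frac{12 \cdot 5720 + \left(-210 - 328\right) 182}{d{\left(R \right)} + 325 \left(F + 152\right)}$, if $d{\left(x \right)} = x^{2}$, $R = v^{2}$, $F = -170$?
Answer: $\frac{14638}{2917} \approx 5.0182$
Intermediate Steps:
$v = 2$ ($v = \left(- \frac{1}{8}\right) \left(-16\right) = 2$)
$R = 4$ ($R = 2^{2} = 4$)
$\frac{12 \cdot 5720 + \left(-210 - 328\right) 182}{d{\left(R \right)} + 325 \left(F + 152\right)} = \frac{12 \cdot 5720 + \left(-210 - 328\right) 182}{4^{2} + 325 \left(-170 + 152\right)} = \frac{68640 - 97916}{16 + 325 \left(-18\right)} = \frac{68640 - 97916}{16 - 5850} = - \frac{29276}{-5834} = \left(-29276\right) \left(- \frac{1}{5834}\right) = \frac{14638}{2917}$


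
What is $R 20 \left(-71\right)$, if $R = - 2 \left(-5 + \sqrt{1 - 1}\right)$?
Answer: $-14200$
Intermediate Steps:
$R = 10$ ($R = - 2 \left(-5 + \sqrt{0}\right) = - 2 \left(-5 + 0\right) = \left(-2\right) \left(-5\right) = 10$)
$R 20 \left(-71\right) = 10 \cdot 20 \left(-71\right) = 200 \left(-71\right) = -14200$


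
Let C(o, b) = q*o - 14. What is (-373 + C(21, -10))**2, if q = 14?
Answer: 8649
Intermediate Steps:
C(o, b) = -14 + 14*o (C(o, b) = 14*o - 14 = -14 + 14*o)
(-373 + C(21, -10))**2 = (-373 + (-14 + 14*21))**2 = (-373 + (-14 + 294))**2 = (-373 + 280)**2 = (-93)**2 = 8649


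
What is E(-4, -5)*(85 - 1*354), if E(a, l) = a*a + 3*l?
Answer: -269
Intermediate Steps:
E(a, l) = a² + 3*l
E(-4, -5)*(85 - 1*354) = ((-4)² + 3*(-5))*(85 - 1*354) = (16 - 15)*(85 - 354) = 1*(-269) = -269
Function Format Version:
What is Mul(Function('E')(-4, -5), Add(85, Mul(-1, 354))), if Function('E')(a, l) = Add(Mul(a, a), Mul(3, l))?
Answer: -269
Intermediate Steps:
Function('E')(a, l) = Add(Pow(a, 2), Mul(3, l))
Mul(Function('E')(-4, -5), Add(85, Mul(-1, 354))) = Mul(Add(Pow(-4, 2), Mul(3, -5)), Add(85, Mul(-1, 354))) = Mul(Add(16, -15), Add(85, -354)) = Mul(1, -269) = -269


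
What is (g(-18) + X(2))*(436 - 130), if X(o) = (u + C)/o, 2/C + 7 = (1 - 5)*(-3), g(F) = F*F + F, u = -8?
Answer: 462366/5 ≈ 92473.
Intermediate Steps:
g(F) = F + F² (g(F) = F² + F = F + F²)
C = ⅖ (C = 2/(-7 + (1 - 5)*(-3)) = 2/(-7 - 4*(-3)) = 2/(-7 + 12) = 2/5 = 2*(⅕) = ⅖ ≈ 0.40000)
X(o) = -38/(5*o) (X(o) = (-8 + ⅖)/o = -38/(5*o))
(g(-18) + X(2))*(436 - 130) = (-18*(1 - 18) - 38/5/2)*(436 - 130) = (-18*(-17) - 38/5*½)*306 = (306 - 19/5)*306 = (1511/5)*306 = 462366/5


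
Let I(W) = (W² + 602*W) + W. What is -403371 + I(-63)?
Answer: -437391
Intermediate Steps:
I(W) = W² + 603*W
-403371 + I(-63) = -403371 - 63*(603 - 63) = -403371 - 63*540 = -403371 - 34020 = -437391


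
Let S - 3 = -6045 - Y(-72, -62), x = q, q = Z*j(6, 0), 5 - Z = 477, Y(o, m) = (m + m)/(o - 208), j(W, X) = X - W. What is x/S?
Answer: -3360/7169 ≈ -0.46868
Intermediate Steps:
Y(o, m) = 2*m/(-208 + o) (Y(o, m) = (2*m)/(-208 + o) = 2*m/(-208 + o))
Z = -472 (Z = 5 - 1*477 = 5 - 477 = -472)
q = 2832 (q = -472*(0 - 1*6) = -472*(0 - 6) = -472*(-6) = 2832)
x = 2832
S = -422971/70 (S = 3 + (-6045 - 2*(-62)/(-208 - 72)) = 3 + (-6045 - 2*(-62)/(-280)) = 3 + (-6045 - 2*(-62)*(-1)/280) = 3 + (-6045 - 1*31/70) = 3 + (-6045 - 31/70) = 3 - 423181/70 = -422971/70 ≈ -6042.4)
x/S = 2832/(-422971/70) = 2832*(-70/422971) = -3360/7169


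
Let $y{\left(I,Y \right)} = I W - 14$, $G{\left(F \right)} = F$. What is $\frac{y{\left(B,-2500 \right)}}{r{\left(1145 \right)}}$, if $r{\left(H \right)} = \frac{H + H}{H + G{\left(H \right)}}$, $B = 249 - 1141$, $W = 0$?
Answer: $-14$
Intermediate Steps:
$B = -892$ ($B = 249 - 1141 = -892$)
$y{\left(I,Y \right)} = -14$ ($y{\left(I,Y \right)} = I 0 - 14 = 0 - 14 = -14$)
$r{\left(H \right)} = 1$ ($r{\left(H \right)} = \frac{H + H}{H + H} = \frac{2 H}{2 H} = 2 H \frac{1}{2 H} = 1$)
$\frac{y{\left(B,-2500 \right)}}{r{\left(1145 \right)}} = - \frac{14}{1} = \left(-14\right) 1 = -14$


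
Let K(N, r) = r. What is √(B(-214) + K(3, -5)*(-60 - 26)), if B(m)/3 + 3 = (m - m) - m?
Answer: √1063 ≈ 32.604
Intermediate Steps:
B(m) = -9 - 3*m (B(m) = -9 + 3*((m - m) - m) = -9 + 3*(0 - m) = -9 + 3*(-m) = -9 - 3*m)
√(B(-214) + K(3, -5)*(-60 - 26)) = √((-9 - 3*(-214)) - 5*(-60 - 26)) = √((-9 + 642) - 5*(-86)) = √(633 + 430) = √1063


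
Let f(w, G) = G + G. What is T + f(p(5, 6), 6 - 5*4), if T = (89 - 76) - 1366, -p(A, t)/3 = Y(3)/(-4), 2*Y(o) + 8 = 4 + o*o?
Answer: -1381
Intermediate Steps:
Y(o) = -2 + o²/2 (Y(o) = -4 + (4 + o*o)/2 = -4 + (4 + o²)/2 = -4 + (2 + o²/2) = -2 + o²/2)
p(A, t) = 15/8 (p(A, t) = -3*(-2 + (½)*3²)/(-4) = -3*(-2 + (½)*9)*(-1)/4 = -3*(-2 + 9/2)*(-1)/4 = -15*(-1)/(2*4) = -3*(-5/8) = 15/8)
f(w, G) = 2*G
T = -1353 (T = 13 - 1366 = -1353)
T + f(p(5, 6), 6 - 5*4) = -1353 + 2*(6 - 5*4) = -1353 + 2*(6 - 20) = -1353 + 2*(-14) = -1353 - 28 = -1381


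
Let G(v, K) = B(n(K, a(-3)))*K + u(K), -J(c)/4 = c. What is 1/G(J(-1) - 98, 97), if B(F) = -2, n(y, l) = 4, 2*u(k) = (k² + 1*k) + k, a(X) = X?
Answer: 2/9215 ≈ 0.00021704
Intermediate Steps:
u(k) = k + k²/2 (u(k) = ((k² + 1*k) + k)/2 = ((k² + k) + k)/2 = ((k + k²) + k)/2 = (k² + 2*k)/2 = k + k²/2)
J(c) = -4*c
G(v, K) = -2*K + K*(2 + K)/2
1/G(J(-1) - 98, 97) = 1/((½)*97*(-2 + 97)) = 1/((½)*97*95) = 1/(9215/2) = 2/9215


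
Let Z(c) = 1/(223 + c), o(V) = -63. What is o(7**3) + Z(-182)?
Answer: -2582/41 ≈ -62.976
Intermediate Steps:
o(7**3) + Z(-182) = -63 + 1/(223 - 182) = -63 + 1/41 = -2582/41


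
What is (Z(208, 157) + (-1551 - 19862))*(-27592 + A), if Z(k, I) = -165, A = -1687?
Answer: 631782262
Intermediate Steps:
(Z(208, 157) + (-1551 - 19862))*(-27592 + A) = (-165 + (-1551 - 19862))*(-27592 - 1687) = (-165 - 21413)*(-29279) = -21578*(-29279) = 631782262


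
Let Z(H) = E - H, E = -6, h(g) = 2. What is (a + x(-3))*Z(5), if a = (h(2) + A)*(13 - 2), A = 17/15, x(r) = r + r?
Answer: -4697/15 ≈ -313.13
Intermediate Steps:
x(r) = 2*r
Z(H) = -6 - H
A = 17/15 (A = 17*(1/15) = 17/15 ≈ 1.1333)
a = 517/15 (a = (2 + 17/15)*(13 - 2) = (47/15)*11 = 517/15 ≈ 34.467)
(a + x(-3))*Z(5) = (517/15 + 2*(-3))*(-6 - 1*5) = (517/15 - 6)*(-6 - 5) = (427/15)*(-11) = -4697/15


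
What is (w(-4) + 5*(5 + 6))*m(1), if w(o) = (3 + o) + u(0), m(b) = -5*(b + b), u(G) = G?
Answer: -540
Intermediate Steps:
m(b) = -10*b
w(o) = 3 + o (w(o) = (3 + o) + 0 = 3 + o)
(w(-4) + 5*(5 + 6))*m(1) = ((3 - 4) + 5*(5 + 6))*(-10*1) = (-1 + 5*11)*(-10) = (-1 + 55)*(-10) = 54*(-10) = -540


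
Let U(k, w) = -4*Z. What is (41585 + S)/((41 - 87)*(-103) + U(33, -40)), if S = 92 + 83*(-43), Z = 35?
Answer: 19054/2299 ≈ 8.2879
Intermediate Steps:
U(k, w) = -140 (U(k, w) = -4*35 = -140)
S = -3477 (S = 92 - 3569 = -3477)
(41585 + S)/((41 - 87)*(-103) + U(33, -40)) = (41585 - 3477)/((41 - 87)*(-103) - 140) = 38108/(-46*(-103) - 140) = 38108/(4738 - 140) = 38108/4598 = 38108*(1/4598) = 19054/2299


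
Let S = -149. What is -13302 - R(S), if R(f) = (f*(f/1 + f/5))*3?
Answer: -466128/5 ≈ -93226.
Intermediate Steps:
R(f) = 18*f²/5 (R(f) = (f*(f*1 + f*(⅕)))*3 = (f*(f + f/5))*3 = (f*(6*f/5))*3 = (6*f²/5)*3 = 18*f²/5)
-13302 - R(S) = -13302 - 18*(-149)²/5 = -13302 - 18*22201/5 = -13302 - 1*399618/5 = -13302 - 399618/5 = -466128/5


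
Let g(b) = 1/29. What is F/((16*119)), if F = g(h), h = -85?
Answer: 1/55216 ≈ 1.8111e-5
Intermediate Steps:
g(b) = 1/29
F = 1/29 ≈ 0.034483
F/((16*119)) = 1/(29*((16*119))) = (1/29)/1904 = (1/29)*(1/1904) = 1/55216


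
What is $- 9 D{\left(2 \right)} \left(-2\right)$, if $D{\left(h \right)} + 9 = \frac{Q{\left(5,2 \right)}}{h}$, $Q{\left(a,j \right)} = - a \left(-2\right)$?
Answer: $-72$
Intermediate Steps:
$Q{\left(a,j \right)} = 2 a$
$D{\left(h \right)} = -9 + \frac{10}{h}$ ($D{\left(h \right)} = -9 + \frac{2 \cdot 5}{h} = -9 + \frac{10}{h}$)
$- 9 D{\left(2 \right)} \left(-2\right) = - 9 \left(-9 + \frac{10}{2}\right) \left(-2\right) = - 9 \left(-9 + 10 \cdot \frac{1}{2}\right) \left(-2\right) = - 9 \left(-9 + 5\right) \left(-2\right) = \left(-9\right) \left(-4\right) \left(-2\right) = 36 \left(-2\right) = -72$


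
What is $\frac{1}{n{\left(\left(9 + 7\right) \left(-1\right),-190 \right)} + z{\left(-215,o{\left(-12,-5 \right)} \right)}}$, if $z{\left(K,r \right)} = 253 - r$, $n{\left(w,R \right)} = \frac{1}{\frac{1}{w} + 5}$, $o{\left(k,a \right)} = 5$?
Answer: $\frac{79}{19608} \approx 0.004029$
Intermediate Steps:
$n{\left(w,R \right)} = \frac{1}{5 + \frac{1}{w}}$
$\frac{1}{n{\left(\left(9 + 7\right) \left(-1\right),-190 \right)} + z{\left(-215,o{\left(-12,-5 \right)} \right)}} = \frac{1}{\frac{\left(9 + 7\right) \left(-1\right)}{1 + 5 \left(9 + 7\right) \left(-1\right)} + \left(253 - 5\right)} = \frac{1}{\frac{16 \left(-1\right)}{1 + 5 \cdot 16 \left(-1\right)} + \left(253 - 5\right)} = \frac{1}{- \frac{16}{1 + 5 \left(-16\right)} + 248} = \frac{1}{- \frac{16}{1 - 80} + 248} = \frac{1}{- \frac{16}{-79} + 248} = \frac{1}{\left(-16\right) \left(- \frac{1}{79}\right) + 248} = \frac{1}{\frac{16}{79} + 248} = \frac{1}{\frac{19608}{79}} = \frac{79}{19608}$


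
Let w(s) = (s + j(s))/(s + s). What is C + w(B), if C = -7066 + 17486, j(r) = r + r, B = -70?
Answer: 20843/2 ≈ 10422.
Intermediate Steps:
j(r) = 2*r
C = 10420
w(s) = 3/2 (w(s) = (s + 2*s)/(s + s) = (3*s)/((2*s)) = (3*s)*(1/(2*s)) = 3/2)
C + w(B) = 10420 + 3/2 = 20843/2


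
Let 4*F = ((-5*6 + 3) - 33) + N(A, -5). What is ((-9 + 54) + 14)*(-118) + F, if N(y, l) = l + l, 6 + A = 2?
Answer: -13959/2 ≈ -6979.5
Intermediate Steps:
A = -4 (A = -6 + 2 = -4)
N(y, l) = 2*l
F = -35/2 (F = (((-5*6 + 3) - 33) + 2*(-5))/4 = (((-30 + 3) - 33) - 10)/4 = ((-27 - 33) - 10)/4 = (-60 - 10)/4 = (¼)*(-70) = -35/2 ≈ -17.500)
((-9 + 54) + 14)*(-118) + F = ((-9 + 54) + 14)*(-118) - 35/2 = (45 + 14)*(-118) - 35/2 = 59*(-118) - 35/2 = -6962 - 35/2 = -13959/2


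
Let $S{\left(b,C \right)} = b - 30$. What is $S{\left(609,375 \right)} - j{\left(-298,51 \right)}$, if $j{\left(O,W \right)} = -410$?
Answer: $989$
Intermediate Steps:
$S{\left(b,C \right)} = -30 + b$
$S{\left(609,375 \right)} - j{\left(-298,51 \right)} = \left(-30 + 609\right) - -410 = 579 + 410 = 989$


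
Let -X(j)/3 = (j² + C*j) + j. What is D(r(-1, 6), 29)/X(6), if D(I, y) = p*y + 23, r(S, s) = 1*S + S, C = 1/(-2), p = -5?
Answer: 122/117 ≈ 1.0427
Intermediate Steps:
C = -½ ≈ -0.50000
r(S, s) = 2*S (r(S, s) = S + S = 2*S)
D(I, y) = 23 - 5*y (D(I, y) = -5*y + 23 = 23 - 5*y)
X(j) = -3*j² - 3*j/2 (X(j) = -3*((j² - j/2) + j) = -3*(j² + j/2) = -3*j² - 3*j/2)
D(r(-1, 6), 29)/X(6) = (23 - 5*29)/((-3/2*6*(1 + 2*6))) = (23 - 145)/((-3/2*6*(1 + 12))) = -122/((-3/2*6*13)) = -122/(-117) = -122*(-1/117) = 122/117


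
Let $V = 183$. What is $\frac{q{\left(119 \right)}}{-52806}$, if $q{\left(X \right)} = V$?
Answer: $- \frac{61}{17602} \approx -0.0034655$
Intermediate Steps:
$q{\left(X \right)} = 183$
$\frac{q{\left(119 \right)}}{-52806} = \frac{183}{-52806} = 183 \left(- \frac{1}{52806}\right) = - \frac{61}{17602}$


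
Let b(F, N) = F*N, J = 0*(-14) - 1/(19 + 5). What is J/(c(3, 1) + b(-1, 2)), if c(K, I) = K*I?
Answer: -1/24 ≈ -0.041667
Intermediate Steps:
c(K, I) = I*K
J = -1/24 (J = 0 - 1/24 = -1/24 ≈ -0.041667)
J/(c(3, 1) + b(-1, 2)) = -1/24/(1*3 - 1*2) = -1/24/(3 - 2) = -1/24/1 = 1*(-1/24) = -1/24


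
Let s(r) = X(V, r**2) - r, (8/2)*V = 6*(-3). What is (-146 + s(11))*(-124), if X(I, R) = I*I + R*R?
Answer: -1798527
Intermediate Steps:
V = -9/2 (V = (6*(-3))/4 = (1/4)*(-18) = -9/2 ≈ -4.5000)
X(I, R) = I**2 + R**2
s(r) = 81/4 + r**4 - r (s(r) = ((-9/2)**2 + (r**2)**2) - r = (81/4 + r**4) - r = 81/4 + r**4 - r)
(-146 + s(11))*(-124) = (-146 + (81/4 + 11**4 - 1*11))*(-124) = (-146 + (81/4 + 14641 - 11))*(-124) = (-146 + 58601/4)*(-124) = (58017/4)*(-124) = -1798527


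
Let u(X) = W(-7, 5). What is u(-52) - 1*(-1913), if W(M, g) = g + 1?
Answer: 1919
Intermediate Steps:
W(M, g) = 1 + g
u(X) = 6 (u(X) = 1 + 5 = 6)
u(-52) - 1*(-1913) = 6 - 1*(-1913) = 6 + 1913 = 1919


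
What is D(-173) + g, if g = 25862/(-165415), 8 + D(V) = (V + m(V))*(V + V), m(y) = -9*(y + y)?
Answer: -168325337372/165415 ≈ -1.0176e+6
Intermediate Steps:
m(y) = -18*y
D(V) = -8 - 34*V² (D(V) = -8 + (V - 18*V)*(V + V) = -8 + (-17*V)*(2*V) = -8 - 34*V²)
g = -25862/165415 (g = 25862*(-1/165415) = -25862/165415 ≈ -0.15635)
D(-173) + g = (-8 - 34*(-173)²) - 25862/165415 = (-8 - 34*29929) - 25862/165415 = (-8 - 1017586) - 25862/165415 = -1017594 - 25862/165415 = -168325337372/165415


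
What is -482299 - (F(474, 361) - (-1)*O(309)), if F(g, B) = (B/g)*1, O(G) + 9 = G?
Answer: -228752287/474 ≈ -4.8260e+5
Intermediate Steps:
O(G) = -9 + G
F(g, B) = B/g
-482299 - (F(474, 361) - (-1)*O(309)) = -482299 - (361/474 - (-1)*(-9 + 309)) = -482299 - (361*(1/474) - (-1)*300) = -482299 - (361/474 - 1*(-300)) = -482299 - (361/474 + 300) = -482299 - 1*142561/474 = -482299 - 142561/474 = -228752287/474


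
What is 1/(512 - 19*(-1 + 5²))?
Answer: 1/56 ≈ 0.017857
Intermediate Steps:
1/(512 - 19*(-1 + 5²)) = 1/(512 - 19*(-1 + 25)) = 1/(512 - 19*24) = 1/(512 - 456) = 1/56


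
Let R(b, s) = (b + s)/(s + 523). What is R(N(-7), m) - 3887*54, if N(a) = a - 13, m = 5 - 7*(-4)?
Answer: -116703275/556 ≈ -2.0990e+5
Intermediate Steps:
m = 33 (m = 5 + 28 = 33)
N(a) = -13 + a
R(b, s) = (b + s)/(523 + s)
R(N(-7), m) - 3887*54 = ((-13 - 7) + 33)/(523 + 33) - 3887*54 = (-20 + 33)/556 - 209898 = (1/556)*13 - 209898 = 13/556 - 209898 = -116703275/556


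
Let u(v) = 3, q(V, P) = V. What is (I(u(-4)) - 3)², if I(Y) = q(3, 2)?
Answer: 0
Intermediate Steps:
I(Y) = 3
(I(u(-4)) - 3)² = (3 - 3)² = 0² = 0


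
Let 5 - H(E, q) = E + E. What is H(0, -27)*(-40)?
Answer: -200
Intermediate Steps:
H(E, q) = 5 - 2*E (H(E, q) = 5 - (E + E) = 5 - 2*E)
H(0, -27)*(-40) = (5 - 2*0)*(-40) = (5 + 0)*(-40) = 5*(-40) = -200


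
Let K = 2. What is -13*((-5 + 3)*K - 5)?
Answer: 117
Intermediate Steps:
-13*((-5 + 3)*K - 5) = -13*((-5 + 3)*2 - 5) = -13*(-2*2 - 5) = -13*(-4 - 5) = -13*(-9) = 117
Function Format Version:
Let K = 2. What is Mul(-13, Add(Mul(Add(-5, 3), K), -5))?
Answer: 117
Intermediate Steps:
Mul(-13, Add(Mul(Add(-5, 3), K), -5)) = Mul(-13, Add(Mul(Add(-5, 3), 2), -5)) = Mul(-13, Add(Mul(-2, 2), -5)) = Mul(-13, Add(-4, -5)) = Mul(-13, -9) = 117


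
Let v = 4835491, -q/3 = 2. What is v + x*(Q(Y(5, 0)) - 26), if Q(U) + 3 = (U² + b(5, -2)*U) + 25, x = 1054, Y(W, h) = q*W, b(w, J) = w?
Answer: 5621775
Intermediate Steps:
q = -6 (q = -3*2 = -6)
Y(W, h) = -6*W
Q(U) = 22 + U² + 5*U (Q(U) = -3 + ((U² + 5*U) + 25) = -3 + (25 + U² + 5*U) = 22 + U² + 5*U)
v + x*(Q(Y(5, 0)) - 26) = 4835491 + 1054*((22 + (-6*5)² + 5*(-6*5)) - 26) = 4835491 + 1054*((22 + (-30)² + 5*(-30)) - 26) = 4835491 + 1054*((22 + 900 - 150) - 26) = 4835491 + 1054*(772 - 26) = 4835491 + 1054*746 = 4835491 + 786284 = 5621775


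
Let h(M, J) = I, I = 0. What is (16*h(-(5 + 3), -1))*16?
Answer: 0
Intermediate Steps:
h(M, J) = 0
(16*h(-(5 + 3), -1))*16 = (16*0)*16 = 0*16 = 0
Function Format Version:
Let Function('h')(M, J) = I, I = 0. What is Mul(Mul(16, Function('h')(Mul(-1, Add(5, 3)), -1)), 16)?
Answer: 0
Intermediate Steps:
Function('h')(M, J) = 0
Mul(Mul(16, Function('h')(Mul(-1, Add(5, 3)), -1)), 16) = Mul(Mul(16, 0), 16) = Mul(0, 16) = 0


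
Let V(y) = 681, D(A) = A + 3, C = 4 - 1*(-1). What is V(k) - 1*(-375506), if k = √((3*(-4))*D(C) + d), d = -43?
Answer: 376187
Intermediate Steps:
C = 5 (C = 4 + 1 = 5)
D(A) = 3 + A
k = I*√139 (k = √((3*(-4))*(3 + 5) - 43) = √(-12*8 - 43) = √(-96 - 43) = √(-139) = I*√139 ≈ 11.79*I)
V(k) - 1*(-375506) = 681 - 1*(-375506) = 681 + 375506 = 376187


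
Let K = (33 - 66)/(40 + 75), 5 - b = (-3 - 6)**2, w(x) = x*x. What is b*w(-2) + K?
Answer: -34993/115 ≈ -304.29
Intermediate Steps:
w(x) = x**2
b = -76 (b = 5 - (-3 - 6)**2 = 5 - 1*(-9)**2 = 5 - 1*81 = 5 - 81 = -76)
K = -33/115 ≈ -0.28696
b*w(-2) + K = -76*(-2)**2 - 33/115 = -76*4 - 33/115 = -304 - 33/115 = -34993/115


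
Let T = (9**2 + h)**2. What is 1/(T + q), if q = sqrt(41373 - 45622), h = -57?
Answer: 576/336025 - I*sqrt(4249)/336025 ≈ 0.0017142 - 0.00019399*I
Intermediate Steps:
T = 576 (T = (9**2 - 57)**2 = (81 - 57)**2 = 24**2 = 576)
q = I*sqrt(4249) (q = sqrt(-4249) = I*sqrt(4249) ≈ 65.184*I)
1/(T + q) = 1/(576 + I*sqrt(4249))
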